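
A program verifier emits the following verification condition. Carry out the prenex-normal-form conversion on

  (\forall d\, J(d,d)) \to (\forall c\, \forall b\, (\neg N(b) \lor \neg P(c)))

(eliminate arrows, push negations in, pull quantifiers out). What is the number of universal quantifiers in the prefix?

First replace A → B with ¬A ∨ B.
  \neg (\forall d\, J(d,d)) \lor (\forall c\, \forall b\, (\neg N(b) \lor \neg P(c)))
Push ¬ through the quantifiers and connectives to reach negation normal form:
  (\exists d\, \neg J(d,d)) \lor (\forall c\, \forall b\, (\neg N(b) \lor \neg P(c)))
Extract every quantifier outward, since the variables are now distinct and don't occur free across branches:
  \exists d\, \forall c\, \forall b\, (\neg J(d,d) \lor \neg N(b) \lor \neg P(c))
The prefix is \exists d \forall c \forall b: 2 universal, 1 existential.

2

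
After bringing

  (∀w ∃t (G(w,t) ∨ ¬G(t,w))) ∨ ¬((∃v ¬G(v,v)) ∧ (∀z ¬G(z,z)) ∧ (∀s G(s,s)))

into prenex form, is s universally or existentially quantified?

Push ¬ through the quantifiers and connectives to reach negation normal form:
  (∀w ∃t (G(w,t) ∨ ¬G(t,w))) ∨ (∀v G(v,v)) ∨ (∃z G(z,z)) ∨ (∃s ¬G(s,s))
All bound variables are already distinct, so no renaming is needed.
Extract every quantifier outward, since the variables are now distinct and don't occur free across branches:
  ∀w ∃t ∀v ∃z ∃s (G(w,t) ∨ ¬G(t,w) ∨ G(v,v) ∨ G(z,z) ∨ ¬G(s,s))
The quantifier ∀s sits under an odd number of negations, so it flips to ∃s.

existential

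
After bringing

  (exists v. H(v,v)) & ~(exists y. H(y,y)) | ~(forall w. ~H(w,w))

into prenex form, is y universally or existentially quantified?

universal

Drive negations inward (¬∀x A ≡ ∃x ¬A, ¬∃x A ≡ ∀x ¬A, De Morgan for ∧/∨):
  (exists v. H(v,v)) & (forall y. ~H(y,y)) | (exists w. H(w,w))
All bound variables are already distinct, so no renaming is needed.
Pull the quantifiers to the front (each side's bound variable is not free in the other side):
  exists v. forall y. exists w. (H(v,v) & ~H(y,y) | H(w,w))
The quantifier exists y sits under an odd number of negations, so it flips to forall y.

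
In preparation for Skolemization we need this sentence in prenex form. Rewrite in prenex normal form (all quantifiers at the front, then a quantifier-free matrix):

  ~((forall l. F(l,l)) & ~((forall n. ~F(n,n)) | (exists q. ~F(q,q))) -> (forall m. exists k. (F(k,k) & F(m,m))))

forall l. exists n. forall q. exists m. forall k. (F(l,l) & F(n,n) & F(q,q) & (~F(k,k) | ~F(m,m)))

Rewrite implications/biconditionals: A → B as ¬A ∨ B.
  ~(~((forall l. F(l,l)) & ~((forall n. ~F(n,n)) | (exists q. ~F(q,q)))) | (forall m. exists k. (F(k,k) & F(m,m))))
Drive negations inward (¬∀x A ≡ ∃x ¬A, ¬∃x A ≡ ∀x ¬A, De Morgan for ∧/∨):
  (forall l. F(l,l)) & (exists n. F(n,n)) & (forall q. F(q,q)) & (exists m. forall k. (~F(k,k) | ~F(m,m)))
All bound variables are already distinct, so no renaming is needed.
Pull the quantifiers to the front (each side's bound variable is not free in the other side):
  forall l. exists n. forall q. exists m. forall k. (F(l,l) & F(n,n) & F(q,q) & (~F(k,k) | ~F(m,m)))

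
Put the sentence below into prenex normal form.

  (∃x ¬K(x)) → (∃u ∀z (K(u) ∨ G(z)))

Rewrite implications/biconditionals: A → B as ¬A ∨ B.
  ¬(∃x ¬K(x)) ∨ (∃u ∀z (K(u) ∨ G(z)))
Move each ¬ inward, flipping quantifiers it crosses:
  (∀x K(x)) ∨ (∃u ∀z (K(u) ∨ G(z)))
All bound variables are already distinct, so no renaming is needed.
Extract every quantifier outward, since the variables are now distinct and don't occur free across branches:
  ∀x ∃u ∀z (K(x) ∨ K(u) ∨ G(z))

∀x ∃u ∀z (K(x) ∨ K(u) ∨ G(z))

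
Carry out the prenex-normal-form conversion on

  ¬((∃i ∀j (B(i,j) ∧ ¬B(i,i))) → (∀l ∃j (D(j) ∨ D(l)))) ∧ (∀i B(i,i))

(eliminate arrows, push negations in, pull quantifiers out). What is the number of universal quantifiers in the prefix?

First replace A → B with ¬A ∨ B.
  ¬(¬(∃i ∀j (B(i,j) ∧ ¬B(i,i))) ∨ (∀l ∃j (D(j) ∨ D(l)))) ∧ (∀i B(i,i))
Move each ¬ inward, flipping quantifiers it crosses:
  (∃i ∀j (B(i,j) ∧ ¬B(i,i))) ∧ (∃l ∀j (¬D(j) ∧ ¬D(l))) ∧ (∀i B(i,i))
Rename bound variables to avoid capture: j↦y1, i↦z.
  (∃i ∀j (B(i,j) ∧ ¬B(i,i))) ∧ (∃l ∀y1 (¬D(y1) ∧ ¬D(l))) ∧ (∀z B(z,z))
Pull the quantifiers to the front (each side's bound variable is not free in the other side):
  ∃i ∀j ∃l ∀y1 ∀z (B(i,j) ∧ ¬B(i,i) ∧ ¬D(y1) ∧ ¬D(l) ∧ B(z,z))
The prefix is ∃i ∀j ∃l ∀y1 ∀z: 3 universal, 2 existential.

3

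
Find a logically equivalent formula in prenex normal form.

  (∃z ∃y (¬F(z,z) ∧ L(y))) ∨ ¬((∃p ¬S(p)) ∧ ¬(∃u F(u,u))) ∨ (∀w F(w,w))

∃z ∃y ∀p ∃u ∀w (¬F(z,z) ∧ L(y) ∨ S(p) ∨ F(u,u) ∨ F(w,w))

Push ¬ through the quantifiers and connectives to reach negation normal form:
  (∃z ∃y (¬F(z,z) ∧ L(y))) ∨ (∀p S(p)) ∨ (∃u F(u,u)) ∨ (∀w F(w,w))
Finally move all quantifiers to the prefix:
  ∃z ∃y ∀p ∃u ∀w (¬F(z,z) ∧ L(y) ∨ S(p) ∨ F(u,u) ∨ F(w,w))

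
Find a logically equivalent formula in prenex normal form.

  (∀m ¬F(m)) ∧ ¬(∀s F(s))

∀m ∃s (¬F(m) ∧ ¬F(s))

Move each ¬ inward, flipping quantifiers it crosses:
  (∀m ¬F(m)) ∧ (∃s ¬F(s))
Pull the quantifiers to the front (each side's bound variable is not free in the other side):
  ∀m ∃s (¬F(m) ∧ ¬F(s))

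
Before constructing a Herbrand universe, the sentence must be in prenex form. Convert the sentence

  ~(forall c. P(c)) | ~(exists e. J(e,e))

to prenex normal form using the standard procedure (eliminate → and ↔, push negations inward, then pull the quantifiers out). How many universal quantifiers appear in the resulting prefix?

1

Push ¬ through the quantifiers and connectives to reach negation normal form:
  (exists c. ~P(c)) | (forall e. ~J(e,e))
All bound variables are already distinct, so no renaming is needed.
Extract every quantifier outward, since the variables are now distinct and don't occur free across branches:
  exists c. forall e. (~P(c) | ~J(e,e))
The prefix is exists c forall e: 1 universal, 1 existential.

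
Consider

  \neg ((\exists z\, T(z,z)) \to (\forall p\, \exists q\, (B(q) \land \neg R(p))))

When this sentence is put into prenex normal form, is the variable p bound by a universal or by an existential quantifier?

Eliminate → and ↔ using ¬ and ∨.
  \neg (\neg (\exists z\, T(z,z)) \lor (\forall p\, \exists q\, (B(q) \land \neg R(p))))
Move each ¬ inward, flipping quantifiers it crosses:
  (\exists z\, T(z,z)) \land (\exists p\, \forall q\, (\neg B(q) \lor R(p)))
All bound variables are already distinct, so no renaming is needed.
Finally move all quantifiers to the prefix:
  \exists z\, \exists p\, \forall q\, (T(z,z) \land (\neg B(q) \lor R(p)))
The quantifier \forall p sits under an odd number of negations (counting the antecedent side of each →), so it flips to \exists p.

existential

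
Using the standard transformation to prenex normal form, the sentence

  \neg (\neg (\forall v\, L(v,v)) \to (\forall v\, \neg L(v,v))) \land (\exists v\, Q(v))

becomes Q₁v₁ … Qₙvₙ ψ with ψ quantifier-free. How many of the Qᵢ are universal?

0

Eliminate → and ↔ using ¬ and ∨.
  \neg (\neg \neg (\forall v\, L(v,v)) \lor (\forall v\, \neg L(v,v))) \land (\exists v\, Q(v))
Drive negations inward (¬∀x A ≡ ∃x ¬A, ¬∃x A ≡ ∀x ¬A, De Morgan for ∧/∨):
  (\exists v\, \neg L(v,v)) \land (\exists v\, L(v,v)) \land (\exists v\, Q(v))
Standardize variables apart so no two quantifiers bind the same name: v↦z, v↦r.
  (\exists v\, \neg L(v,v)) \land (\exists z\, L(z,z)) \land (\exists r\, Q(r))
Pull the quantifiers to the front (each side's bound variable is not free in the other side):
  \exists v\, \exists z\, \exists r\, (\neg L(v,v) \land L(z,z) \land Q(r))
The prefix is \exists v \exists z \exists r: 0 universal, 3 existential.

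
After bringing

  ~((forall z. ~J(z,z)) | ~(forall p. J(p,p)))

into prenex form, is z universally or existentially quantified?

existential

Drive negations inward (¬∀x A ≡ ∃x ¬A, ¬∃x A ≡ ∀x ¬A, De Morgan for ∧/∨):
  (exists z. J(z,z)) & (forall p. J(p,p))
Pull the quantifiers to the front (each side's bound variable is not free in the other side):
  exists z. forall p. (J(z,z) & J(p,p))
The quantifier forall z sits under an odd number of negations, so it flips to exists z.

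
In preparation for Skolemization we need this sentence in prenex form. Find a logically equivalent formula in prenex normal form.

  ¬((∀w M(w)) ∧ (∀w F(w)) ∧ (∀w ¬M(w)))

∃w ∃v ∃a (¬M(w) ∨ ¬F(v) ∨ M(a))

Drive negations inward (¬∀x A ≡ ∃x ¬A, ¬∃x A ≡ ∀x ¬A, De Morgan for ∧/∨):
  (∃w ¬M(w)) ∨ (∃w ¬F(w)) ∨ (∃w M(w))
Standardize variables apart so no two quantifiers bind the same name: w↦v, w↦a.
  (∃w ¬M(w)) ∨ (∃v ¬F(v)) ∨ (∃a M(a))
Pull the quantifiers to the front (each side's bound variable is not free in the other side):
  ∃w ∃v ∃a (¬M(w) ∨ ¬F(v) ∨ M(a))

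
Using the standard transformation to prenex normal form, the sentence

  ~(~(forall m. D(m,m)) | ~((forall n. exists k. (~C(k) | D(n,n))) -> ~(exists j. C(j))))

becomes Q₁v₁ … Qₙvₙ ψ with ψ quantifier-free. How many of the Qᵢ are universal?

Rewrite implications/biconditionals: A → B as ¬A ∨ B.
  ~(~(forall m. D(m,m)) | ~(~(forall n. exists k. (~C(k) | D(n,n))) | ~(exists j. C(j))))
Push ¬ through the quantifiers and connectives to reach negation normal form:
  (forall m. D(m,m)) & ((exists n. forall k. (C(k) & ~D(n,n))) | (forall j. ~C(j)))
All bound variables are already distinct, so no renaming is needed.
Finally move all quantifiers to the prefix:
  forall m. exists n. forall k. forall j. (D(m,m) & (C(k) & ~D(n,n) | ~C(j)))
The prefix is forall m exists n forall k forall j: 3 universal, 1 existential.

3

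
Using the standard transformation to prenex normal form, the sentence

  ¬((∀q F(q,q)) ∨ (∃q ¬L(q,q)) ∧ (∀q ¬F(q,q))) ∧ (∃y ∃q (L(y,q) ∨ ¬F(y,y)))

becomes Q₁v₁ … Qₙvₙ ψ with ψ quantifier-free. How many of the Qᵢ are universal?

1

Move each ¬ inward, flipping quantifiers it crosses:
  (∃q ¬F(q,q)) ∧ ((∀q L(q,q)) ∨ (∃q F(q,q))) ∧ (∃y ∃q (L(y,q) ∨ ¬F(y,y)))
Rename bound variables to avoid capture: q↦v1, q↦c, q↦a.
  (∃q ¬F(q,q)) ∧ ((∀v1 L(v1,v1)) ∨ (∃c F(c,c))) ∧ (∃y ∃a (L(y,a) ∨ ¬F(y,y)))
Pull the quantifiers to the front (each side's bound variable is not free in the other side):
  ∃q ∀v1 ∃c ∃y ∃a (¬F(q,q) ∧ (L(v1,v1) ∨ F(c,c)) ∧ (L(y,a) ∨ ¬F(y,y)))
The prefix is ∃q ∀v1 ∃c ∃y ∃a: 1 universal, 4 existential.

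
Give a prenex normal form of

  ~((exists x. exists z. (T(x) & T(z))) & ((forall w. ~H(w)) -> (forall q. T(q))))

Eliminate → and ↔ using ¬ and ∨.
  ~((exists x. exists z. (T(x) & T(z))) & (~(forall w. ~H(w)) | (forall q. T(q))))
Push ¬ through the quantifiers and connectives to reach negation normal form:
  (forall x. forall z. (~T(x) | ~T(z))) | (forall w. ~H(w)) & (exists q. ~T(q))
Finally move all quantifiers to the prefix:
  forall x. forall z. forall w. exists q. (~T(x) | ~T(z) | ~H(w) & ~T(q))

forall x. forall z. forall w. exists q. (~T(x) | ~T(z) | ~H(w) & ~T(q))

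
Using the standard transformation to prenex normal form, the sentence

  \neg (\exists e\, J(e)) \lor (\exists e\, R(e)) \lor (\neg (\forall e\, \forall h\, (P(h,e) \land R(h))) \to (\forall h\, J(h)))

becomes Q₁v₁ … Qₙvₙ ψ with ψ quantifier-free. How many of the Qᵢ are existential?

1

Rewrite implications/biconditionals: A → B as ¬A ∨ B.
  \neg (\exists e\, J(e)) \lor (\exists e\, R(e)) \lor \neg \neg (\forall e\, \forall h\, (P(h,e) \land R(h))) \lor (\forall h\, J(h))
Move each ¬ inward, flipping quantifiers it crosses:
  (\forall e\, \neg J(e)) \lor (\exists e\, R(e)) \lor (\forall e\, \forall h\, (P(h,e) \land R(h))) \lor (\forall h\, J(h))
Standardize variables apart so no two quantifiers bind the same name: e↦p, e↦v, h↦u.
  (\forall e\, \neg J(e)) \lor (\exists p\, R(p)) \lor (\forall v\, \forall h\, (P(h,v) \land R(h))) \lor (\forall u\, J(u))
Extract every quantifier outward, since the variables are now distinct and don't occur free across branches:
  \forall e\, \exists p\, \forall v\, \forall h\, \forall u\, (\neg J(e) \lor R(p) \lor P(h,v) \land R(h) \lor J(u))
The prefix is \forall e \exists p \forall v \forall h \forall u: 4 universal, 1 existential.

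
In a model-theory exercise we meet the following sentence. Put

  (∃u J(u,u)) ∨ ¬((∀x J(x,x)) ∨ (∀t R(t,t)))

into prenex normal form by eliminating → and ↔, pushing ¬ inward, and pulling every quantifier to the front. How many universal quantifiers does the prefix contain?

Drive negations inward (¬∀x A ≡ ∃x ¬A, ¬∃x A ≡ ∀x ¬A, De Morgan for ∧/∨):
  (∃u J(u,u)) ∨ (∃x ¬J(x,x)) ∧ (∃t ¬R(t,t))
All bound variables are already distinct, so no renaming is needed.
Finally move all quantifiers to the prefix:
  ∃u ∃x ∃t (J(u,u) ∨ ¬J(x,x) ∧ ¬R(t,t))
The prefix is ∃u ∃x ∃t: 0 universal, 3 existential.

0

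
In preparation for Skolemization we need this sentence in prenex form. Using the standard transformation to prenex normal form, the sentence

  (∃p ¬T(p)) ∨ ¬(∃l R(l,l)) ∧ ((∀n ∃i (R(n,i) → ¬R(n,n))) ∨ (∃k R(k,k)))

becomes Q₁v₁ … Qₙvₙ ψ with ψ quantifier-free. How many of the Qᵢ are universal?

Rewrite implications/biconditionals: A → B as ¬A ∨ B.
  (∃p ¬T(p)) ∨ ¬(∃l R(l,l)) ∧ ((∀n ∃i (¬R(n,i) ∨ ¬R(n,n))) ∨ (∃k R(k,k)))
Push ¬ through the quantifiers and connectives to reach negation normal form:
  (∃p ¬T(p)) ∨ (∀l ¬R(l,l)) ∧ ((∀n ∃i (¬R(n,i) ∨ ¬R(n,n))) ∨ (∃k R(k,k)))
Finally move all quantifiers to the prefix:
  ∃p ∀l ∀n ∃i ∃k (¬T(p) ∨ ¬R(l,l) ∧ (¬R(n,i) ∨ ¬R(n,n) ∨ R(k,k)))
The prefix is ∃p ∀l ∀n ∃i ∃k: 2 universal, 3 existential.

2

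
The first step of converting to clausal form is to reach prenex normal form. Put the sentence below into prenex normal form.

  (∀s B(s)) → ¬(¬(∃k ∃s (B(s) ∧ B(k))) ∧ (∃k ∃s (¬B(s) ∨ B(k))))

Eliminate → and ↔ using ¬ and ∨.
  ¬(∀s B(s)) ∨ ¬(¬(∃k ∃s (B(s) ∧ B(k))) ∧ (∃k ∃s (¬B(s) ∨ B(k))))
Move each ¬ inward, flipping quantifiers it crosses:
  (∃s ¬B(s)) ∨ (∃k ∃s (B(s) ∧ B(k))) ∨ (∀k ∀s (B(s) ∧ ¬B(k)))
Give each quantifier a distinct variable: s↦u1, k↦u, s↦a.
  (∃s ¬B(s)) ∨ (∃k ∃u1 (B(u1) ∧ B(k))) ∨ (∀u ∀a (B(a) ∧ ¬B(u)))
Finally move all quantifiers to the prefix:
  ∃s ∃k ∃u1 ∀u ∀a (¬B(s) ∨ B(u1) ∧ B(k) ∨ B(a) ∧ ¬B(u))

∃s ∃k ∃u1 ∀u ∀a (¬B(s) ∨ B(u1) ∧ B(k) ∨ B(a) ∧ ¬B(u))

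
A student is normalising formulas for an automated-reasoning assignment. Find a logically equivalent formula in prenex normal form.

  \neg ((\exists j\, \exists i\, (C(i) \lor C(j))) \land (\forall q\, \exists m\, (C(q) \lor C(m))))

Move each ¬ inward, flipping quantifiers it crosses:
  (\forall j\, \forall i\, (\neg C(i) \land \neg C(j))) \lor (\exists q\, \forall m\, (\neg C(q) \land \neg C(m)))
All bound variables are already distinct, so no renaming is needed.
Pull the quantifiers to the front (each side's bound variable is not free in the other side):
  \forall j\, \forall i\, \exists q\, \forall m\, (\neg C(i) \land \neg C(j) \lor \neg C(q) \land \neg C(m))

\forall j\, \forall i\, \exists q\, \forall m\, (\neg C(i) \land \neg C(j) \lor \neg C(q) \land \neg C(m))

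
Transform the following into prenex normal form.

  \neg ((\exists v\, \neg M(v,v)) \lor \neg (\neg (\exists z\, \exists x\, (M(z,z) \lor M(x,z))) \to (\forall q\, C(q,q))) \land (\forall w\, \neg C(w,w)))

First replace A → B with ¬A ∨ B.
  \neg ((\exists v\, \neg M(v,v)) \lor \neg (\neg \neg (\exists z\, \exists x\, (M(z,z) \lor M(x,z))) \lor (\forall q\, C(q,q))) \land (\forall w\, \neg C(w,w)))
Drive negations inward (¬∀x A ≡ ∃x ¬A, ¬∃x A ≡ ∀x ¬A, De Morgan for ∧/∨):
  (\forall v\, M(v,v)) \land ((\exists z\, \exists x\, (M(z,z) \lor M(x,z))) \lor (\forall q\, C(q,q)) \lor (\exists w\, C(w,w)))
All bound variables are already distinct, so no renaming is needed.
Pull the quantifiers to the front (each side's bound variable is not free in the other side):
  \forall v\, \exists z\, \exists x\, \forall q\, \exists w\, (M(v,v) \land (M(z,z) \lor M(x,z) \lor C(q,q) \lor C(w,w)))

\forall v\, \exists z\, \exists x\, \forall q\, \exists w\, (M(v,v) \land (M(z,z) \lor M(x,z) \lor C(q,q) \lor C(w,w)))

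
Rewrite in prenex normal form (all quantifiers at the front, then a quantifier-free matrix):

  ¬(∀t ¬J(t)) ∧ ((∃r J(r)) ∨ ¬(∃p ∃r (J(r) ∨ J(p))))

Push ¬ through the quantifiers and connectives to reach negation normal form:
  (∃t J(t)) ∧ ((∃r J(r)) ∨ (∀p ∀r (¬J(r) ∧ ¬J(p))))
Give each quantifier a distinct variable: r↦u.
  (∃t J(t)) ∧ ((∃r J(r)) ∨ (∀p ∀u (¬J(u) ∧ ¬J(p))))
Extract every quantifier outward, since the variables are now distinct and don't occur free across branches:
  ∃t ∃r ∀p ∀u (J(t) ∧ (J(r) ∨ ¬J(u) ∧ ¬J(p)))

∃t ∃r ∀p ∀u (J(t) ∧ (J(r) ∨ ¬J(u) ∧ ¬J(p)))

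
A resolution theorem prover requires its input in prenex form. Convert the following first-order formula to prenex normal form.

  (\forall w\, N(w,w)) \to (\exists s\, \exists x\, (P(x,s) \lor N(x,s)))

\exists w\, \exists s\, \exists x\, (\neg N(w,w) \lor P(x,s) \lor N(x,s))

Rewrite implications/biconditionals: A → B as ¬A ∨ B.
  \neg (\forall w\, N(w,w)) \lor (\exists s\, \exists x\, (P(x,s) \lor N(x,s)))
Drive negations inward (¬∀x A ≡ ∃x ¬A, ¬∃x A ≡ ∀x ¬A, De Morgan for ∧/∨):
  (\exists w\, \neg N(w,w)) \lor (\exists s\, \exists x\, (P(x,s) \lor N(x,s)))
Extract every quantifier outward, since the variables are now distinct and don't occur free across branches:
  \exists w\, \exists s\, \exists x\, (\neg N(w,w) \lor P(x,s) \lor N(x,s))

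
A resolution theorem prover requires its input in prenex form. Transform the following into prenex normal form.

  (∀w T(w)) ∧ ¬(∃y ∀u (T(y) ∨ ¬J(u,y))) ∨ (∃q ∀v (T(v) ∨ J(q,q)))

Move each ¬ inward, flipping quantifiers it crosses:
  (∀w T(w)) ∧ (∀y ∃u (¬T(y) ∧ J(u,y))) ∨ (∃q ∀v (T(v) ∨ J(q,q)))
All bound variables are already distinct, so no renaming is needed.
Pull the quantifiers to the front (each side's bound variable is not free in the other side):
  ∀w ∀y ∃u ∃q ∀v (T(w) ∧ ¬T(y) ∧ J(u,y) ∨ T(v) ∨ J(q,q))

∀w ∀y ∃u ∃q ∀v (T(w) ∧ ¬T(y) ∧ J(u,y) ∨ T(v) ∨ J(q,q))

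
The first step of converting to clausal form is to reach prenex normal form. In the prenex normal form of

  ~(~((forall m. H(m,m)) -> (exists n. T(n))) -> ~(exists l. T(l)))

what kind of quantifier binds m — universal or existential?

universal

First replace A → B with ¬A ∨ B.
  ~(~~(~(forall m. H(m,m)) | (exists n. T(n))) | ~(exists l. T(l)))
Push ¬ through the quantifiers and connectives to reach negation normal form:
  (forall m. H(m,m)) & (forall n. ~T(n)) & (exists l. T(l))
All bound variables are already distinct, so no renaming is needed.
Finally move all quantifiers to the prefix:
  forall m. forall n. exists l. (H(m,m) & ~T(n) & T(l))
The quantifier forall m sits under an even number of negations (counting the antecedent side of each →), so it remains universal.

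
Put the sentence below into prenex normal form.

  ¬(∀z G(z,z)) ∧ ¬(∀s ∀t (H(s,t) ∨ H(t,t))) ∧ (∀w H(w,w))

∃z ∃s ∃t ∀w (¬G(z,z) ∧ ¬H(s,t) ∧ ¬H(t,t) ∧ H(w,w))

Push ¬ through the quantifiers and connectives to reach negation normal form:
  (∃z ¬G(z,z)) ∧ (∃s ∃t (¬H(s,t) ∧ ¬H(t,t))) ∧ (∀w H(w,w))
All bound variables are already distinct, so no renaming is needed.
Pull the quantifiers to the front (each side's bound variable is not free in the other side):
  ∃z ∃s ∃t ∀w (¬G(z,z) ∧ ¬H(s,t) ∧ ¬H(t,t) ∧ H(w,w))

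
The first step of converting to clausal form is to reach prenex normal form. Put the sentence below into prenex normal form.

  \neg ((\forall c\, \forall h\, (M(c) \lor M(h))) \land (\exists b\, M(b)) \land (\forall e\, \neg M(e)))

Move each ¬ inward, flipping quantifiers it crosses:
  (\exists c\, \exists h\, (\neg M(c) \land \neg M(h))) \lor (\forall b\, \neg M(b)) \lor (\exists e\, M(e))
All bound variables are already distinct, so no renaming is needed.
Pull the quantifiers to the front (each side's bound variable is not free in the other side):
  \exists c\, \exists h\, \forall b\, \exists e\, (\neg M(c) \land \neg M(h) \lor \neg M(b) \lor M(e))

\exists c\, \exists h\, \forall b\, \exists e\, (\neg M(c) \land \neg M(h) \lor \neg M(b) \lor M(e))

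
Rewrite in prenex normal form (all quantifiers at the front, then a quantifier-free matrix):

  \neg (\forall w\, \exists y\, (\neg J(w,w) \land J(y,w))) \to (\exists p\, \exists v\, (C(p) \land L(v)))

Eliminate → and ↔ using ¬ and ∨.
  \neg \neg (\forall w\, \exists y\, (\neg J(w,w) \land J(y,w))) \lor (\exists p\, \exists v\, (C(p) \land L(v)))
Push ¬ through the quantifiers and connectives to reach negation normal form:
  (\forall w\, \exists y\, (\neg J(w,w) \land J(y,w))) \lor (\exists p\, \exists v\, (C(p) \land L(v)))
All bound variables are already distinct, so no renaming is needed.
Finally move all quantifiers to the prefix:
  \forall w\, \exists y\, \exists p\, \exists v\, (\neg J(w,w) \land J(y,w) \lor C(p) \land L(v))

\forall w\, \exists y\, \exists p\, \exists v\, (\neg J(w,w) \land J(y,w) \lor C(p) \land L(v))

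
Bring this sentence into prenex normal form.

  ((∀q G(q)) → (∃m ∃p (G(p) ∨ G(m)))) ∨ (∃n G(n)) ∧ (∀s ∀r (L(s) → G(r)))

Eliminate → and ↔ using ¬ and ∨.
  ¬(∀q G(q)) ∨ (∃m ∃p (G(p) ∨ G(m))) ∨ (∃n G(n)) ∧ (∀s ∀r (¬L(s) ∨ G(r)))
Move each ¬ inward, flipping quantifiers it crosses:
  (∃q ¬G(q)) ∨ (∃m ∃p (G(p) ∨ G(m))) ∨ (∃n G(n)) ∧ (∀s ∀r (¬L(s) ∨ G(r)))
All bound variables are already distinct, so no renaming is needed.
Finally move all quantifiers to the prefix:
  ∃q ∃m ∃p ∃n ∀s ∀r (¬G(q) ∨ G(p) ∨ G(m) ∨ G(n) ∧ (¬L(s) ∨ G(r)))

∃q ∃m ∃p ∃n ∀s ∀r (¬G(q) ∨ G(p) ∨ G(m) ∨ G(n) ∧ (¬L(s) ∨ G(r)))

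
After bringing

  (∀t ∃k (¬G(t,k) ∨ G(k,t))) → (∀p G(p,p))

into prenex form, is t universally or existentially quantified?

existential

Rewrite implications/biconditionals: A → B as ¬A ∨ B.
  ¬(∀t ∃k (¬G(t,k) ∨ G(k,t))) ∨ (∀p G(p,p))
Drive negations inward (¬∀x A ≡ ∃x ¬A, ¬∃x A ≡ ∀x ¬A, De Morgan for ∧/∨):
  (∃t ∀k (G(t,k) ∧ ¬G(k,t))) ∨ (∀p G(p,p))
All bound variables are already distinct, so no renaming is needed.
Extract every quantifier outward, since the variables are now distinct and don't occur free across branches:
  ∃t ∀k ∀p (G(t,k) ∧ ¬G(k,t) ∨ G(p,p))
The quantifier ∀t sits under an odd number of negations (counting the antecedent side of each →), so it flips to ∃t.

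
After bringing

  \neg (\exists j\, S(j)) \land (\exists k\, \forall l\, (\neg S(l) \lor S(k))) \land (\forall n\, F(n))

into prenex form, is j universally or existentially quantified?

universal

Drive negations inward (¬∀x A ≡ ∃x ¬A, ¬∃x A ≡ ∀x ¬A, De Morgan for ∧/∨):
  (\forall j\, \neg S(j)) \land (\exists k\, \forall l\, (\neg S(l) \lor S(k))) \land (\forall n\, F(n))
Extract every quantifier outward, since the variables are now distinct and don't occur free across branches:
  \forall j\, \exists k\, \forall l\, \forall n\, (\neg S(j) \land (\neg S(l) \lor S(k)) \land F(n))
The quantifier \exists j sits under an odd number of negations, so it flips to \forall j.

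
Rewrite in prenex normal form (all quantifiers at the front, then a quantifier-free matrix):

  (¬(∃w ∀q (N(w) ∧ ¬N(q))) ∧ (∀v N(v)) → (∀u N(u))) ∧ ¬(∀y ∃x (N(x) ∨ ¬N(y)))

∃w ∀q ∃v ∀u ∃y ∀x ((N(w) ∧ ¬N(q) ∨ ¬N(v) ∨ N(u)) ∧ ¬N(x) ∧ N(y))

First replace A → B with ¬A ∨ B.
  (¬(¬(∃w ∀q (N(w) ∧ ¬N(q))) ∧ (∀v N(v))) ∨ (∀u N(u))) ∧ ¬(∀y ∃x (N(x) ∨ ¬N(y)))
Push ¬ through the quantifiers and connectives to reach negation normal form:
  ((∃w ∀q (N(w) ∧ ¬N(q))) ∨ (∃v ¬N(v)) ∨ (∀u N(u))) ∧ (∃y ∀x (¬N(x) ∧ N(y)))
Pull the quantifiers to the front (each side's bound variable is not free in the other side):
  ∃w ∀q ∃v ∀u ∃y ∀x ((N(w) ∧ ¬N(q) ∨ ¬N(v) ∨ N(u)) ∧ ¬N(x) ∧ N(y))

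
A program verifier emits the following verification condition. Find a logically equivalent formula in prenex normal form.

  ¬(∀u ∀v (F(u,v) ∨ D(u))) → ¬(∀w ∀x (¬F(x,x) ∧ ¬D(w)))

Eliminate → and ↔ using ¬ and ∨.
  ¬¬(∀u ∀v (F(u,v) ∨ D(u))) ∨ ¬(∀w ∀x (¬F(x,x) ∧ ¬D(w)))
Push ¬ through the quantifiers and connectives to reach negation normal form:
  (∀u ∀v (F(u,v) ∨ D(u))) ∨ (∃w ∃x (F(x,x) ∨ D(w)))
All bound variables are already distinct, so no renaming is needed.
Extract every quantifier outward, since the variables are now distinct and don't occur free across branches:
  ∀u ∀v ∃w ∃x (F(u,v) ∨ D(u) ∨ F(x,x) ∨ D(w))

∀u ∀v ∃w ∃x (F(u,v) ∨ D(u) ∨ F(x,x) ∨ D(w))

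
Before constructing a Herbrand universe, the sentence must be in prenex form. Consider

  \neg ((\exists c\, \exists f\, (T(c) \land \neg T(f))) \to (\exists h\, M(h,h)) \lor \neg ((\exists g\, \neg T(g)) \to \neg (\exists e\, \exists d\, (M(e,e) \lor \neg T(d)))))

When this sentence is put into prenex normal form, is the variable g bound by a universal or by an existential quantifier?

universal

Eliminate → and ↔ using ¬ and ∨.
  \neg (\neg (\exists c\, \exists f\, (T(c) \land \neg T(f))) \lor (\exists h\, M(h,h)) \lor \neg (\neg (\exists g\, \neg T(g)) \lor \neg (\exists e\, \exists d\, (M(e,e) \lor \neg T(d)))))
Move each ¬ inward, flipping quantifiers it crosses:
  (\exists c\, \exists f\, (T(c) \land \neg T(f))) \land (\forall h\, \neg M(h,h)) \land ((\forall g\, T(g)) \lor (\forall e\, \forall d\, (\neg M(e,e) \land T(d))))
All bound variables are already distinct, so no renaming is needed.
Pull the quantifiers to the front (each side's bound variable is not free in the other side):
  \exists c\, \exists f\, \forall h\, \forall g\, \forall e\, \forall d\, (T(c) \land \neg T(f) \land \neg M(h,h) \land (T(g) \lor \neg M(e,e) \land T(d)))
The quantifier \exists g sits under an odd number of negations (counting the antecedent side of each →), so it flips to \forall g.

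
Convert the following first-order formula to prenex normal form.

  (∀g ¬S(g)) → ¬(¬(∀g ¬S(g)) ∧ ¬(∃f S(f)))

∃g ∀p ∃f (S(g) ∨ ¬S(p) ∨ S(f))

Rewrite implications/biconditionals: A → B as ¬A ∨ B.
  ¬(∀g ¬S(g)) ∨ ¬(¬(∀g ¬S(g)) ∧ ¬(∃f S(f)))
Push ¬ through the quantifiers and connectives to reach negation normal form:
  (∃g S(g)) ∨ (∀g ¬S(g)) ∨ (∃f S(f))
Standardize variables apart so no two quantifiers bind the same name: g↦p.
  (∃g S(g)) ∨ (∀p ¬S(p)) ∨ (∃f S(f))
Pull the quantifiers to the front (each side's bound variable is not free in the other side):
  ∃g ∀p ∃f (S(g) ∨ ¬S(p) ∨ S(f))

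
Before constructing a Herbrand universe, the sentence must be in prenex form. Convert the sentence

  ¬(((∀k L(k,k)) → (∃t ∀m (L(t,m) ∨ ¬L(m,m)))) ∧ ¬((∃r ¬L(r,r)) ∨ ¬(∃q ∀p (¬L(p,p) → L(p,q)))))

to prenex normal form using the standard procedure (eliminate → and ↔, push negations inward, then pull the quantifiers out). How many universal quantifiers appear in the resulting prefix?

3

First replace A → B with ¬A ∨ B.
  ¬((¬(∀k L(k,k)) ∨ (∃t ∀m (L(t,m) ∨ ¬L(m,m)))) ∧ ¬((∃r ¬L(r,r)) ∨ ¬(∃q ∀p (¬¬L(p,p) ∨ L(p,q)))))
Push ¬ through the quantifiers and connectives to reach negation normal form:
  (∀k L(k,k)) ∧ (∀t ∃m (¬L(t,m) ∧ L(m,m))) ∨ (∃r ¬L(r,r)) ∨ (∀q ∃p (¬L(p,p) ∧ ¬L(p,q)))
Extract every quantifier outward, since the variables are now distinct and don't occur free across branches:
  ∀k ∀t ∃m ∃r ∀q ∃p (L(k,k) ∧ ¬L(t,m) ∧ L(m,m) ∨ ¬L(r,r) ∨ ¬L(p,p) ∧ ¬L(p,q))
The prefix is ∀k ∀t ∃m ∃r ∀q ∃p: 3 universal, 3 existential.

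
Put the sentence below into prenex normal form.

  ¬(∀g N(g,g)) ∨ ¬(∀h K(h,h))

Move each ¬ inward, flipping quantifiers it crosses:
  (∃g ¬N(g,g)) ∨ (∃h ¬K(h,h))
All bound variables are already distinct, so no renaming is needed.
Extract every quantifier outward, since the variables are now distinct and don't occur free across branches:
  ∃g ∃h (¬N(g,g) ∨ ¬K(h,h))

∃g ∃h (¬N(g,g) ∨ ¬K(h,h))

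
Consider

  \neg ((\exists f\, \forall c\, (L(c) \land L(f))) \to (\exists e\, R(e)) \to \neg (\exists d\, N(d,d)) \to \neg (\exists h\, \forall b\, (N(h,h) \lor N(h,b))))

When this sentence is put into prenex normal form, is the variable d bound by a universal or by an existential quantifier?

Rewrite implications/biconditionals: A → B as ¬A ∨ B.
  \neg (\neg (\exists f\, \forall c\, (L(c) \land L(f))) \lor \neg (\exists e\, R(e)) \lor \neg \neg (\exists d\, N(d,d)) \lor \neg (\exists h\, \forall b\, (N(h,h) \lor N(h,b))))
Move each ¬ inward, flipping quantifiers it crosses:
  (\exists f\, \forall c\, (L(c) \land L(f))) \land (\exists e\, R(e)) \land (\forall d\, \neg N(d,d)) \land (\exists h\, \forall b\, (N(h,h) \lor N(h,b)))
All bound variables are already distinct, so no renaming is needed.
Finally move all quantifiers to the prefix:
  \exists f\, \forall c\, \exists e\, \forall d\, \exists h\, \forall b\, (L(c) \land L(f) \land R(e) \land \neg N(d,d) \land (N(h,h) \lor N(h,b)))
The quantifier \exists d sits under an odd number of negations (counting the antecedent side of each →), so it flips to \forall d.

universal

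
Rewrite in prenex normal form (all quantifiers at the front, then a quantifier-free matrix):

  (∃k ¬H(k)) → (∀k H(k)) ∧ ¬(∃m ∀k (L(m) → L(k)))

Eliminate → and ↔ using ¬ and ∨.
  ¬(∃k ¬H(k)) ∨ (∀k H(k)) ∧ ¬(∃m ∀k (¬L(m) ∨ L(k)))
Move each ¬ inward, flipping quantifiers it crosses:
  (∀k H(k)) ∨ (∀k H(k)) ∧ (∀m ∃k (L(m) ∧ ¬L(k)))
Rename bound variables to avoid capture: k↦z, k↦y.
  (∀k H(k)) ∨ (∀z H(z)) ∧ (∀m ∃y (L(m) ∧ ¬L(y)))
Finally move all quantifiers to the prefix:
  ∀k ∀z ∀m ∃y (H(k) ∨ H(z) ∧ L(m) ∧ ¬L(y))

∀k ∀z ∀m ∃y (H(k) ∨ H(z) ∧ L(m) ∧ ¬L(y))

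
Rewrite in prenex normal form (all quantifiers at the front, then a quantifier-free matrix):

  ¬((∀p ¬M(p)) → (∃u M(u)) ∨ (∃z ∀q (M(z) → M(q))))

∀p ∀u ∀z ∃q (¬M(p) ∧ ¬M(u) ∧ M(z) ∧ ¬M(q))

First replace A → B with ¬A ∨ B.
  ¬(¬(∀p ¬M(p)) ∨ (∃u M(u)) ∨ (∃z ∀q (¬M(z) ∨ M(q))))
Push ¬ through the quantifiers and connectives to reach negation normal form:
  (∀p ¬M(p)) ∧ (∀u ¬M(u)) ∧ (∀z ∃q (M(z) ∧ ¬M(q)))
Pull the quantifiers to the front (each side's bound variable is not free in the other side):
  ∀p ∀u ∀z ∃q (¬M(p) ∧ ¬M(u) ∧ M(z) ∧ ¬M(q))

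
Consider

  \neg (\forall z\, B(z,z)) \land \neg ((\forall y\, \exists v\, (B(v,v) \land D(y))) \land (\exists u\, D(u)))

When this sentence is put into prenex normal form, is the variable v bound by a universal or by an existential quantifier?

Move each ¬ inward, flipping quantifiers it crosses:
  (\exists z\, \neg B(z,z)) \land ((\exists y\, \forall v\, (\neg B(v,v) \lor \neg D(y))) \lor (\forall u\, \neg D(u)))
All bound variables are already distinct, so no renaming is needed.
Extract every quantifier outward, since the variables are now distinct and don't occur free across branches:
  \exists z\, \exists y\, \forall v\, \forall u\, (\neg B(z,z) \land (\neg B(v,v) \lor \neg D(y) \lor \neg D(u)))
The quantifier \exists v sits under an odd number of negations, so it flips to \forall v.

universal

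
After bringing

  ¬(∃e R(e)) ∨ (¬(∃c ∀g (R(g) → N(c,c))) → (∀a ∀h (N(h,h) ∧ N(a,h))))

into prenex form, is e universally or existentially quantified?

Eliminate → and ↔ using ¬ and ∨.
  ¬(∃e R(e)) ∨ ¬¬(∃c ∀g (¬R(g) ∨ N(c,c))) ∨ (∀a ∀h (N(h,h) ∧ N(a,h)))
Push ¬ through the quantifiers and connectives to reach negation normal form:
  (∀e ¬R(e)) ∨ (∃c ∀g (¬R(g) ∨ N(c,c))) ∨ (∀a ∀h (N(h,h) ∧ N(a,h)))
All bound variables are already distinct, so no renaming is needed.
Finally move all quantifiers to the prefix:
  ∀e ∃c ∀g ∀a ∀h (¬R(e) ∨ ¬R(g) ∨ N(c,c) ∨ N(h,h) ∧ N(a,h))
The quantifier ∃e sits under an odd number of negations (counting the antecedent side of each →), so it flips to ∀e.

universal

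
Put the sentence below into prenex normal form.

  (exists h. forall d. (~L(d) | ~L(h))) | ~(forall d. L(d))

exists h. forall d. exists a. (~L(d) | ~L(h) | ~L(a))

Push ¬ through the quantifiers and connectives to reach negation normal form:
  (exists h. forall d. (~L(d) | ~L(h))) | (exists d. ~L(d))
Standardize variables apart so no two quantifiers bind the same name: d↦a.
  (exists h. forall d. (~L(d) | ~L(h))) | (exists a. ~L(a))
Pull the quantifiers to the front (each side's bound variable is not free in the other side):
  exists h. forall d. exists a. (~L(d) | ~L(h) | ~L(a))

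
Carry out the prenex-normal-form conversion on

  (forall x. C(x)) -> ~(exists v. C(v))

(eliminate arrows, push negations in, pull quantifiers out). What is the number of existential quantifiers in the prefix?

1

Eliminate → and ↔ using ¬ and ∨.
  ~(forall x. C(x)) | ~(exists v. C(v))
Drive negations inward (¬∀x A ≡ ∃x ¬A, ¬∃x A ≡ ∀x ¬A, De Morgan for ∧/∨):
  (exists x. ~C(x)) | (forall v. ~C(v))
Extract every quantifier outward, since the variables are now distinct and don't occur free across branches:
  exists x. forall v. (~C(x) | ~C(v))
The prefix is exists x forall v: 1 universal, 1 existential.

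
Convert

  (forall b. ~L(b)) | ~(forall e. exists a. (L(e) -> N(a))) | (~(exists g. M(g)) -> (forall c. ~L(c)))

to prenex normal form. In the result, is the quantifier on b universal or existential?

Rewrite implications/biconditionals: A → B as ¬A ∨ B.
  (forall b. ~L(b)) | ~(forall e. exists a. (~L(e) | N(a))) | ~~(exists g. M(g)) | (forall c. ~L(c))
Push ¬ through the quantifiers and connectives to reach negation normal form:
  (forall b. ~L(b)) | (exists e. forall a. (L(e) & ~N(a))) | (exists g. M(g)) | (forall c. ~L(c))
Finally move all quantifiers to the prefix:
  forall b. exists e. forall a. exists g. forall c. (~L(b) | L(e) & ~N(a) | M(g) | ~L(c))
The quantifier forall b sits under an even number of negations (counting the antecedent side of each →), so it remains universal.

universal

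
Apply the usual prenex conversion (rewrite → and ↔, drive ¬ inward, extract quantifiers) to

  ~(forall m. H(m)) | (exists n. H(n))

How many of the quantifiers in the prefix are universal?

0

Push ¬ through the quantifiers and connectives to reach negation normal form:
  (exists m. ~H(m)) | (exists n. H(n))
All bound variables are already distinct, so no renaming is needed.
Finally move all quantifiers to the prefix:
  exists m. exists n. (~H(m) | H(n))
The prefix is exists m exists n: 0 universal, 2 existential.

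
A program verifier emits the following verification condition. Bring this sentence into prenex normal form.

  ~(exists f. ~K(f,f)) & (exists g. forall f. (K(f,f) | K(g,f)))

Move each ¬ inward, flipping quantifiers it crosses:
  (forall f. K(f,f)) & (exists g. forall f. (K(f,f) | K(g,f)))
Rename bound variables to avoid capture: f↦s.
  (forall f. K(f,f)) & (exists g. forall s. (K(s,s) | K(g,s)))
Finally move all quantifiers to the prefix:
  forall f. exists g. forall s. (K(f,f) & (K(s,s) | K(g,s)))

forall f. exists g. forall s. (K(f,f) & (K(s,s) | K(g,s)))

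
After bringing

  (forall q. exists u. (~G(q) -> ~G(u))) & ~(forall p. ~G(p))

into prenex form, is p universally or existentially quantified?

First replace A → B with ¬A ∨ B.
  (forall q. exists u. (~~G(q) | ~G(u))) & ~(forall p. ~G(p))
Drive negations inward (¬∀x A ≡ ∃x ¬A, ¬∃x A ≡ ∀x ¬A, De Morgan for ∧/∨):
  (forall q. exists u. (G(q) | ~G(u))) & (exists p. G(p))
All bound variables are already distinct, so no renaming is needed.
Extract every quantifier outward, since the variables are now distinct and don't occur free across branches:
  forall q. exists u. exists p. ((G(q) | ~G(u)) & G(p))
The quantifier forall p sits under an odd number of negations (counting the antecedent side of each →), so it flips to exists p.

existential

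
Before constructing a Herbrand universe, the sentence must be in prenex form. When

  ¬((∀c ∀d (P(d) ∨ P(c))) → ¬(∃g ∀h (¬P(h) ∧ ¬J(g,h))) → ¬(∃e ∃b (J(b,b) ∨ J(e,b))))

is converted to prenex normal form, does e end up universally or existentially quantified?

existential

Rewrite implications/biconditionals: A → B as ¬A ∨ B.
  ¬(¬(∀c ∀d (P(d) ∨ P(c))) ∨ ¬¬(∃g ∀h (¬P(h) ∧ ¬J(g,h))) ∨ ¬(∃e ∃b (J(b,b) ∨ J(e,b))))
Push ¬ through the quantifiers and connectives to reach negation normal form:
  (∀c ∀d (P(d) ∨ P(c))) ∧ (∀g ∃h (P(h) ∨ J(g,h))) ∧ (∃e ∃b (J(b,b) ∨ J(e,b)))
Finally move all quantifiers to the prefix:
  ∀c ∀d ∀g ∃h ∃e ∃b ((P(d) ∨ P(c)) ∧ (P(h) ∨ J(g,h)) ∧ (J(b,b) ∨ J(e,b)))
The quantifier ∃e sits under an even number of negations (counting the antecedent side of each →), so it remains existential.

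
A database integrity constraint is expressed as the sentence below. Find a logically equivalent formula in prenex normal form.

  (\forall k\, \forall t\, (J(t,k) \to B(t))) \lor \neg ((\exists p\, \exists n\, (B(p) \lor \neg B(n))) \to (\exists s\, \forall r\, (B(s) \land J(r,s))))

\forall k\, \forall t\, \exists p\, \exists n\, \forall s\, \exists r\, (\neg J(t,k) \lor B(t) \lor (B(p) \lor \neg B(n)) \land (\neg B(s) \lor \neg J(r,s)))

First replace A → B with ¬A ∨ B.
  (\forall k\, \forall t\, (\neg J(t,k) \lor B(t))) \lor \neg (\neg (\exists p\, \exists n\, (B(p) \lor \neg B(n))) \lor (\exists s\, \forall r\, (B(s) \land J(r,s))))
Drive negations inward (¬∀x A ≡ ∃x ¬A, ¬∃x A ≡ ∀x ¬A, De Morgan for ∧/∨):
  (\forall k\, \forall t\, (\neg J(t,k) \lor B(t))) \lor (\exists p\, \exists n\, (B(p) \lor \neg B(n))) \land (\forall s\, \exists r\, (\neg B(s) \lor \neg J(r,s)))
All bound variables are already distinct, so no renaming is needed.
Extract every quantifier outward, since the variables are now distinct and don't occur free across branches:
  \forall k\, \forall t\, \exists p\, \exists n\, \forall s\, \exists r\, (\neg J(t,k) \lor B(t) \lor (B(p) \lor \neg B(n)) \land (\neg B(s) \lor \neg J(r,s)))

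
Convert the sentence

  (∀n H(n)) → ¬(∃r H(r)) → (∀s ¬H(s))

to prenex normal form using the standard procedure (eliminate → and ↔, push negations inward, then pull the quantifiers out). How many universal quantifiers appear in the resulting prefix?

1

Rewrite implications/biconditionals: A → B as ¬A ∨ B.
  ¬(∀n H(n)) ∨ ¬¬(∃r H(r)) ∨ (∀s ¬H(s))
Push ¬ through the quantifiers and connectives to reach negation normal form:
  (∃n ¬H(n)) ∨ (∃r H(r)) ∨ (∀s ¬H(s))
Finally move all quantifiers to the prefix:
  ∃n ∃r ∀s (¬H(n) ∨ H(r) ∨ ¬H(s))
The prefix is ∃n ∃r ∀s: 1 universal, 2 existential.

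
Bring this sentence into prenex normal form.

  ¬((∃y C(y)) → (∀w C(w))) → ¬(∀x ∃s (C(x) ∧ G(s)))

First replace A → B with ¬A ∨ B.
  ¬¬(¬(∃y C(y)) ∨ (∀w C(w))) ∨ ¬(∀x ∃s (C(x) ∧ G(s)))
Move each ¬ inward, flipping quantifiers it crosses:
  (∀y ¬C(y)) ∨ (∀w C(w)) ∨ (∃x ∀s (¬C(x) ∨ ¬G(s)))
All bound variables are already distinct, so no renaming is needed.
Pull the quantifiers to the front (each side's bound variable is not free in the other side):
  ∀y ∀w ∃x ∀s (¬C(y) ∨ C(w) ∨ ¬C(x) ∨ ¬G(s))

∀y ∀w ∃x ∀s (¬C(y) ∨ C(w) ∨ ¬C(x) ∨ ¬G(s))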